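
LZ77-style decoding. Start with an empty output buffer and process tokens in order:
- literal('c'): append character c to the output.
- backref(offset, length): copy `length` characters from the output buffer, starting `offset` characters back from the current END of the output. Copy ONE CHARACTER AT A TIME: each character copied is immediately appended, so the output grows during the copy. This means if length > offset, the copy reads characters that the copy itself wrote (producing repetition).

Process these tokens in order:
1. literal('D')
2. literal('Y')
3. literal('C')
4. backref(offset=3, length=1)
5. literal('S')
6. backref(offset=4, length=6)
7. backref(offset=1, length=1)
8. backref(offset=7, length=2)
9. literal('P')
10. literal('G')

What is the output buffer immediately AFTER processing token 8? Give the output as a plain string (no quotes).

Token 1: literal('D'). Output: "D"
Token 2: literal('Y'). Output: "DY"
Token 3: literal('C'). Output: "DYC"
Token 4: backref(off=3, len=1). Copied 'D' from pos 0. Output: "DYCD"
Token 5: literal('S'). Output: "DYCDS"
Token 6: backref(off=4, len=6) (overlapping!). Copied 'YCDSYC' from pos 1. Output: "DYCDSYCDSYC"
Token 7: backref(off=1, len=1). Copied 'C' from pos 10. Output: "DYCDSYCDSYCC"
Token 8: backref(off=7, len=2). Copied 'YC' from pos 5. Output: "DYCDSYCDSYCCYC"

Answer: DYCDSYCDSYCCYC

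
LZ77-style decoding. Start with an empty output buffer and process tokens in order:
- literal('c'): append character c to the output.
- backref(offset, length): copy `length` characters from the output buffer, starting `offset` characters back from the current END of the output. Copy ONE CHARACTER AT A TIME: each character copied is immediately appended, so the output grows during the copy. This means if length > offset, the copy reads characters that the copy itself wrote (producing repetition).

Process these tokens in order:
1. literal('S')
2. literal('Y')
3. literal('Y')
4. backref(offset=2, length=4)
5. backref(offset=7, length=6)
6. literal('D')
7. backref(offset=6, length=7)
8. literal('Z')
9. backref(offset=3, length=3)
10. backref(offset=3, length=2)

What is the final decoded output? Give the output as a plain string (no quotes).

Answer: SYYYYYYSYYYYYDYYYYYDYZDYZDY

Derivation:
Token 1: literal('S'). Output: "S"
Token 2: literal('Y'). Output: "SY"
Token 3: literal('Y'). Output: "SYY"
Token 4: backref(off=2, len=4) (overlapping!). Copied 'YYYY' from pos 1. Output: "SYYYYYY"
Token 5: backref(off=7, len=6). Copied 'SYYYYY' from pos 0. Output: "SYYYYYYSYYYYY"
Token 6: literal('D'). Output: "SYYYYYYSYYYYYD"
Token 7: backref(off=6, len=7) (overlapping!). Copied 'YYYYYDY' from pos 8. Output: "SYYYYYYSYYYYYDYYYYYDY"
Token 8: literal('Z'). Output: "SYYYYYYSYYYYYDYYYYYDYZ"
Token 9: backref(off=3, len=3). Copied 'DYZ' from pos 19. Output: "SYYYYYYSYYYYYDYYYYYDYZDYZ"
Token 10: backref(off=3, len=2). Copied 'DY' from pos 22. Output: "SYYYYYYSYYYYYDYYYYYDYZDYZDY"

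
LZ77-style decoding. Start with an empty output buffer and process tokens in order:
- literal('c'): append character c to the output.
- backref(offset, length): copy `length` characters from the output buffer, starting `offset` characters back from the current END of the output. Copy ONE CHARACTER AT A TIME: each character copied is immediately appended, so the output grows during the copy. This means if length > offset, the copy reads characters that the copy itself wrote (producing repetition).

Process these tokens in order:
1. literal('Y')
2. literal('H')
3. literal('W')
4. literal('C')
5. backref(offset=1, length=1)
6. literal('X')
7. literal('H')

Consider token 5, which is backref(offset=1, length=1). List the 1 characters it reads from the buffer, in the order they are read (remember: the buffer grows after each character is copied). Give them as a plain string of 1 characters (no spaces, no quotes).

Token 1: literal('Y'). Output: "Y"
Token 2: literal('H'). Output: "YH"
Token 3: literal('W'). Output: "YHW"
Token 4: literal('C'). Output: "YHWC"
Token 5: backref(off=1, len=1). Buffer before: "YHWC" (len 4)
  byte 1: read out[3]='C', append. Buffer now: "YHWCC"

Answer: C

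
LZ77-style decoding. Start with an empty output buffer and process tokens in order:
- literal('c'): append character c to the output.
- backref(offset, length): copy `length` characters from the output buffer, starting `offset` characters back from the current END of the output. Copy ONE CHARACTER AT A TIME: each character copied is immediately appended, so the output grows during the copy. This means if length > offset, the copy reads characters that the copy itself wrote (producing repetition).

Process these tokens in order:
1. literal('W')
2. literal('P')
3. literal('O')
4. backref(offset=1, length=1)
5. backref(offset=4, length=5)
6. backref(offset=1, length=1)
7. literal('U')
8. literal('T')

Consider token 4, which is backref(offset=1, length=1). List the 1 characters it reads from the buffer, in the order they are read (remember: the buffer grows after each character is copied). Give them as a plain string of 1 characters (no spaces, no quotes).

Answer: O

Derivation:
Token 1: literal('W'). Output: "W"
Token 2: literal('P'). Output: "WP"
Token 3: literal('O'). Output: "WPO"
Token 4: backref(off=1, len=1). Buffer before: "WPO" (len 3)
  byte 1: read out[2]='O', append. Buffer now: "WPOO"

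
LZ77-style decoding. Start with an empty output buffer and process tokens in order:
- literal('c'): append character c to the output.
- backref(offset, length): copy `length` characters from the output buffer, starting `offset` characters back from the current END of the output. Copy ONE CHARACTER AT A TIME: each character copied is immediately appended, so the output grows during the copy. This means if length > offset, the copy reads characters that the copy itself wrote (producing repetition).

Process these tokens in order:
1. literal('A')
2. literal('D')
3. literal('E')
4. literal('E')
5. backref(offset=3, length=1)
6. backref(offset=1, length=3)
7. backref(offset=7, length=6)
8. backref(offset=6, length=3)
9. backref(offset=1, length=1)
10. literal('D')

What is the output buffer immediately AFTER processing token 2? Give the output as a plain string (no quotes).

Answer: AD

Derivation:
Token 1: literal('A'). Output: "A"
Token 2: literal('D'). Output: "AD"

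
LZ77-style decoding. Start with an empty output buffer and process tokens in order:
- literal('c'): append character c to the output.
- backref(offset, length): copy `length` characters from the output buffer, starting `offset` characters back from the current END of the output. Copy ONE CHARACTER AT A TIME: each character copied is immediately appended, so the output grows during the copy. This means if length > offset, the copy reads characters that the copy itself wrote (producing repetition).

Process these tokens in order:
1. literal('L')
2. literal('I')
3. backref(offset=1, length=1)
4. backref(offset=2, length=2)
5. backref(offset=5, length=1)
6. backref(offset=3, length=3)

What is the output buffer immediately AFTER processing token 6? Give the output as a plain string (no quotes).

Answer: LIIIILIIL

Derivation:
Token 1: literal('L'). Output: "L"
Token 2: literal('I'). Output: "LI"
Token 3: backref(off=1, len=1). Copied 'I' from pos 1. Output: "LII"
Token 4: backref(off=2, len=2). Copied 'II' from pos 1. Output: "LIIII"
Token 5: backref(off=5, len=1). Copied 'L' from pos 0. Output: "LIIIIL"
Token 6: backref(off=3, len=3). Copied 'IIL' from pos 3. Output: "LIIIILIIL"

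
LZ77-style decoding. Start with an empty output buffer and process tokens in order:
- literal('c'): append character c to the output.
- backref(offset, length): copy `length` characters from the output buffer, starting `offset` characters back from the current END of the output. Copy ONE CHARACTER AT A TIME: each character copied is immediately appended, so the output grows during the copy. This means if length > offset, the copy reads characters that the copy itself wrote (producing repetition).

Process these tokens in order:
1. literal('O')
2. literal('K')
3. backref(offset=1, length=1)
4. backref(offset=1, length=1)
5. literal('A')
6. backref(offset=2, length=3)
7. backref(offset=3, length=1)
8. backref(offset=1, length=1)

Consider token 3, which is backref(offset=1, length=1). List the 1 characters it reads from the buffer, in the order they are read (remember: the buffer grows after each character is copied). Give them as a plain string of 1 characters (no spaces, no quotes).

Answer: K

Derivation:
Token 1: literal('O'). Output: "O"
Token 2: literal('K'). Output: "OK"
Token 3: backref(off=1, len=1). Buffer before: "OK" (len 2)
  byte 1: read out[1]='K', append. Buffer now: "OKK"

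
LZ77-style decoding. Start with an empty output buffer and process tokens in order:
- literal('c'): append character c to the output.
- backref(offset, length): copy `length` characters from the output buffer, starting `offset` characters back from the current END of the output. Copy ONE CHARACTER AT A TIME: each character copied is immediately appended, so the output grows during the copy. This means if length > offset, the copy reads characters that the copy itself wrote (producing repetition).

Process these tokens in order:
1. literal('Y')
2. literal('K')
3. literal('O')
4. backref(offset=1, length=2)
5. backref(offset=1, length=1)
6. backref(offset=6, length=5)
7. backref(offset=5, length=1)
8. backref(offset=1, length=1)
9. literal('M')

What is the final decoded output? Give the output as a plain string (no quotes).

Token 1: literal('Y'). Output: "Y"
Token 2: literal('K'). Output: "YK"
Token 3: literal('O'). Output: "YKO"
Token 4: backref(off=1, len=2) (overlapping!). Copied 'OO' from pos 2. Output: "YKOOO"
Token 5: backref(off=1, len=1). Copied 'O' from pos 4. Output: "YKOOOO"
Token 6: backref(off=6, len=5). Copied 'YKOOO' from pos 0. Output: "YKOOOOYKOOO"
Token 7: backref(off=5, len=1). Copied 'Y' from pos 6. Output: "YKOOOOYKOOOY"
Token 8: backref(off=1, len=1). Copied 'Y' from pos 11. Output: "YKOOOOYKOOOYY"
Token 9: literal('M'). Output: "YKOOOOYKOOOYYM"

Answer: YKOOOOYKOOOYYM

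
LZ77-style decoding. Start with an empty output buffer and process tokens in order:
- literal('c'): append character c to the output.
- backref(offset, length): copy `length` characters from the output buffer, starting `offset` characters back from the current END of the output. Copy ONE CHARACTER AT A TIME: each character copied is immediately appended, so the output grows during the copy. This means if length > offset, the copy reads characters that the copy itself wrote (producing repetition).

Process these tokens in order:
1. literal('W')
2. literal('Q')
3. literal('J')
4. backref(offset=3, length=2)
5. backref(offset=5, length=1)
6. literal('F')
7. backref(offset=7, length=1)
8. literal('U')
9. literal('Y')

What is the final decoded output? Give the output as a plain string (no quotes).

Answer: WQJWQWFWUY

Derivation:
Token 1: literal('W'). Output: "W"
Token 2: literal('Q'). Output: "WQ"
Token 3: literal('J'). Output: "WQJ"
Token 4: backref(off=3, len=2). Copied 'WQ' from pos 0. Output: "WQJWQ"
Token 5: backref(off=5, len=1). Copied 'W' from pos 0. Output: "WQJWQW"
Token 6: literal('F'). Output: "WQJWQWF"
Token 7: backref(off=7, len=1). Copied 'W' from pos 0. Output: "WQJWQWFW"
Token 8: literal('U'). Output: "WQJWQWFWU"
Token 9: literal('Y'). Output: "WQJWQWFWUY"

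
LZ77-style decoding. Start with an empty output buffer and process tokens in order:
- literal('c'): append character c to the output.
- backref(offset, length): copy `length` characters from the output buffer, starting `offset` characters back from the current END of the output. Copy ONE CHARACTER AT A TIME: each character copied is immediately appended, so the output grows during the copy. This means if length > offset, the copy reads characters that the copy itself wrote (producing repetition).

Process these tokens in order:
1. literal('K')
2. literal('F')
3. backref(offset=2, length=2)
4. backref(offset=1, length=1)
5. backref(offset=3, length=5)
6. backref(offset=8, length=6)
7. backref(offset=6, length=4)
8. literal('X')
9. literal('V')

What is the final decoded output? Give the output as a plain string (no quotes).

Token 1: literal('K'). Output: "K"
Token 2: literal('F'). Output: "KF"
Token 3: backref(off=2, len=2). Copied 'KF' from pos 0. Output: "KFKF"
Token 4: backref(off=1, len=1). Copied 'F' from pos 3. Output: "KFKFF"
Token 5: backref(off=3, len=5) (overlapping!). Copied 'KFFKF' from pos 2. Output: "KFKFFKFFKF"
Token 6: backref(off=8, len=6). Copied 'KFFKFF' from pos 2. Output: "KFKFFKFFKFKFFKFF"
Token 7: backref(off=6, len=4). Copied 'KFFK' from pos 10. Output: "KFKFFKFFKFKFFKFFKFFK"
Token 8: literal('X'). Output: "KFKFFKFFKFKFFKFFKFFKX"
Token 9: literal('V'). Output: "KFKFFKFFKFKFFKFFKFFKXV"

Answer: KFKFFKFFKFKFFKFFKFFKXV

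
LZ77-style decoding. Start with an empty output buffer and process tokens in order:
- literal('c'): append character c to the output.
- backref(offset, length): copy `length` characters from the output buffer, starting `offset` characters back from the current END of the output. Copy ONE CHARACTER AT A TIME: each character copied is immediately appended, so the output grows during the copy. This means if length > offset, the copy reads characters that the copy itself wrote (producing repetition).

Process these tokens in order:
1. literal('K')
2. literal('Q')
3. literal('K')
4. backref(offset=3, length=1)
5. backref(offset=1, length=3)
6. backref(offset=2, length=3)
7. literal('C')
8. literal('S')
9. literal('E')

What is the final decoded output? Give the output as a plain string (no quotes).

Answer: KQKKKKKKKKCSE

Derivation:
Token 1: literal('K'). Output: "K"
Token 2: literal('Q'). Output: "KQ"
Token 3: literal('K'). Output: "KQK"
Token 4: backref(off=3, len=1). Copied 'K' from pos 0. Output: "KQKK"
Token 5: backref(off=1, len=3) (overlapping!). Copied 'KKK' from pos 3. Output: "KQKKKKK"
Token 6: backref(off=2, len=3) (overlapping!). Copied 'KKK' from pos 5. Output: "KQKKKKKKKK"
Token 7: literal('C'). Output: "KQKKKKKKKKC"
Token 8: literal('S'). Output: "KQKKKKKKKKCS"
Token 9: literal('E'). Output: "KQKKKKKKKKCSE"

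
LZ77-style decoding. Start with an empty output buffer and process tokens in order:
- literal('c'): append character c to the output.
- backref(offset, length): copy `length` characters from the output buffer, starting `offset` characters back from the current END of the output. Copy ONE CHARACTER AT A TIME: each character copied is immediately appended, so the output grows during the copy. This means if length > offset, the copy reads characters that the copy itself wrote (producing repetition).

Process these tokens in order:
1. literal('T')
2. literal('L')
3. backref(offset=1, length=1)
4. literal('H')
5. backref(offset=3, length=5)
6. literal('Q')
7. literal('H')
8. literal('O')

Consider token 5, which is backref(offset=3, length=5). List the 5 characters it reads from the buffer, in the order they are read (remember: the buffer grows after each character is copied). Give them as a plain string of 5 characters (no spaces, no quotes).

Answer: LLHLL

Derivation:
Token 1: literal('T'). Output: "T"
Token 2: literal('L'). Output: "TL"
Token 3: backref(off=1, len=1). Copied 'L' from pos 1. Output: "TLL"
Token 4: literal('H'). Output: "TLLH"
Token 5: backref(off=3, len=5). Buffer before: "TLLH" (len 4)
  byte 1: read out[1]='L', append. Buffer now: "TLLHL"
  byte 2: read out[2]='L', append. Buffer now: "TLLHLL"
  byte 3: read out[3]='H', append. Buffer now: "TLLHLLH"
  byte 4: read out[4]='L', append. Buffer now: "TLLHLLHL"
  byte 5: read out[5]='L', append. Buffer now: "TLLHLLHLL"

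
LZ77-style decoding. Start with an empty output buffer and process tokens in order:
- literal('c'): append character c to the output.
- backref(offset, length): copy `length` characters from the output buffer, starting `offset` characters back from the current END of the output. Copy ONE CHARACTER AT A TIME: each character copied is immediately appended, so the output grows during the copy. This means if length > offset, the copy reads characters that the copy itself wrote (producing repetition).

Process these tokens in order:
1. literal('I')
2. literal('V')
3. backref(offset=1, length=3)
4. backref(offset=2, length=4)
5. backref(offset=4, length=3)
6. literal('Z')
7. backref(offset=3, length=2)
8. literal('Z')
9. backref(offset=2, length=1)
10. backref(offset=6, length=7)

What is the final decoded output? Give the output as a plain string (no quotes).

Token 1: literal('I'). Output: "I"
Token 2: literal('V'). Output: "IV"
Token 3: backref(off=1, len=3) (overlapping!). Copied 'VVV' from pos 1. Output: "IVVVV"
Token 4: backref(off=2, len=4) (overlapping!). Copied 'VVVV' from pos 3. Output: "IVVVVVVVV"
Token 5: backref(off=4, len=3). Copied 'VVV' from pos 5. Output: "IVVVVVVVVVVV"
Token 6: literal('Z'). Output: "IVVVVVVVVVVVZ"
Token 7: backref(off=3, len=2). Copied 'VV' from pos 10. Output: "IVVVVVVVVVVVZVV"
Token 8: literal('Z'). Output: "IVVVVVVVVVVVZVVZ"
Token 9: backref(off=2, len=1). Copied 'V' from pos 14. Output: "IVVVVVVVVVVVZVVZV"
Token 10: backref(off=6, len=7) (overlapping!). Copied 'VZVVZVV' from pos 11. Output: "IVVVVVVVVVVVZVVZVVZVVZVV"

Answer: IVVVVVVVVVVVZVVZVVZVVZVV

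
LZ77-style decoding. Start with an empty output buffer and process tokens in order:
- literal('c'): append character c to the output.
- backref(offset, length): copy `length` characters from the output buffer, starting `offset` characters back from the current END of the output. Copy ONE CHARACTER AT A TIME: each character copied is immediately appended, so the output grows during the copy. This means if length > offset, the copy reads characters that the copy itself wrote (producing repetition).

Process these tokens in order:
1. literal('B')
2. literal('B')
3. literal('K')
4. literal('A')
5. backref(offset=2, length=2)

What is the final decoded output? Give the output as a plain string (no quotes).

Token 1: literal('B'). Output: "B"
Token 2: literal('B'). Output: "BB"
Token 3: literal('K'). Output: "BBK"
Token 4: literal('A'). Output: "BBKA"
Token 5: backref(off=2, len=2). Copied 'KA' from pos 2. Output: "BBKAKA"

Answer: BBKAKA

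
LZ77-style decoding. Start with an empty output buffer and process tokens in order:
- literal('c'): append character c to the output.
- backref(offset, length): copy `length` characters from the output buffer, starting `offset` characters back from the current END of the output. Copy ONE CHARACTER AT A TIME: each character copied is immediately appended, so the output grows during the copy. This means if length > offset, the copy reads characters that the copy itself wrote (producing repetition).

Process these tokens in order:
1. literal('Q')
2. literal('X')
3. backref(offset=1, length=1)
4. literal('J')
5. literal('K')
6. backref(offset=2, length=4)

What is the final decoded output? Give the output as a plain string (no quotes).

Answer: QXXJKJKJK

Derivation:
Token 1: literal('Q'). Output: "Q"
Token 2: literal('X'). Output: "QX"
Token 3: backref(off=1, len=1). Copied 'X' from pos 1. Output: "QXX"
Token 4: literal('J'). Output: "QXXJ"
Token 5: literal('K'). Output: "QXXJK"
Token 6: backref(off=2, len=4) (overlapping!). Copied 'JKJK' from pos 3. Output: "QXXJKJKJK"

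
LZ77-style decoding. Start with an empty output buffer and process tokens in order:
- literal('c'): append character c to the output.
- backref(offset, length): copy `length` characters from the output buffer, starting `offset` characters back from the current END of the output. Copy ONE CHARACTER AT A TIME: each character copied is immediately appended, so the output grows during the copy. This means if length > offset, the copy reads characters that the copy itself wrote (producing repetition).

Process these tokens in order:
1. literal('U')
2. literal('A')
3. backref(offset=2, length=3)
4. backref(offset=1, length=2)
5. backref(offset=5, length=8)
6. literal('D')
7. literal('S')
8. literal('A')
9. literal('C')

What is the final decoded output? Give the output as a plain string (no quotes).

Token 1: literal('U'). Output: "U"
Token 2: literal('A'). Output: "UA"
Token 3: backref(off=2, len=3) (overlapping!). Copied 'UAU' from pos 0. Output: "UAUAU"
Token 4: backref(off=1, len=2) (overlapping!). Copied 'UU' from pos 4. Output: "UAUAUUU"
Token 5: backref(off=5, len=8) (overlapping!). Copied 'UAUUUUAU' from pos 2. Output: "UAUAUUUUAUUUUAU"
Token 6: literal('D'). Output: "UAUAUUUUAUUUUAUD"
Token 7: literal('S'). Output: "UAUAUUUUAUUUUAUDS"
Token 8: literal('A'). Output: "UAUAUUUUAUUUUAUDSA"
Token 9: literal('C'). Output: "UAUAUUUUAUUUUAUDSAC"

Answer: UAUAUUUUAUUUUAUDSAC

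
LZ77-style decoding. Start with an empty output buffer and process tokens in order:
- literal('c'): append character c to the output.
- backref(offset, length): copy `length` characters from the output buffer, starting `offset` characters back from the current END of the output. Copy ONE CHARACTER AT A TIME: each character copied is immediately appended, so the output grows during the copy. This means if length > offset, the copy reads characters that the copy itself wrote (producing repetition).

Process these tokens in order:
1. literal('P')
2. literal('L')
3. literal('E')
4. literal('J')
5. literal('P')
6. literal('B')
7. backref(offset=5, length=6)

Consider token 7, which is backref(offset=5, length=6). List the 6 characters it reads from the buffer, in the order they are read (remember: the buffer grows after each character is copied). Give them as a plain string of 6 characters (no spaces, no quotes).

Answer: LEJPBL

Derivation:
Token 1: literal('P'). Output: "P"
Token 2: literal('L'). Output: "PL"
Token 3: literal('E'). Output: "PLE"
Token 4: literal('J'). Output: "PLEJ"
Token 5: literal('P'). Output: "PLEJP"
Token 6: literal('B'). Output: "PLEJPB"
Token 7: backref(off=5, len=6). Buffer before: "PLEJPB" (len 6)
  byte 1: read out[1]='L', append. Buffer now: "PLEJPBL"
  byte 2: read out[2]='E', append. Buffer now: "PLEJPBLE"
  byte 3: read out[3]='J', append. Buffer now: "PLEJPBLEJ"
  byte 4: read out[4]='P', append. Buffer now: "PLEJPBLEJP"
  byte 5: read out[5]='B', append. Buffer now: "PLEJPBLEJPB"
  byte 6: read out[6]='L', append. Buffer now: "PLEJPBLEJPBL"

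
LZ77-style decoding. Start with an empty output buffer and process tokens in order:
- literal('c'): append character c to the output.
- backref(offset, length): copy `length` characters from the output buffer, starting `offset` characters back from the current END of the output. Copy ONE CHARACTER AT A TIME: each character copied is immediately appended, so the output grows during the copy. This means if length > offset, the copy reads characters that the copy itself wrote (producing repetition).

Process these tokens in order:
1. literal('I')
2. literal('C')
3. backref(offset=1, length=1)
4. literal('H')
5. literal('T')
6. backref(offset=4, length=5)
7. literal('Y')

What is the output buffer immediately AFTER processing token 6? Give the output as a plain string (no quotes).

Token 1: literal('I'). Output: "I"
Token 2: literal('C'). Output: "IC"
Token 3: backref(off=1, len=1). Copied 'C' from pos 1. Output: "ICC"
Token 4: literal('H'). Output: "ICCH"
Token 5: literal('T'). Output: "ICCHT"
Token 6: backref(off=4, len=5) (overlapping!). Copied 'CCHTC' from pos 1. Output: "ICCHTCCHTC"

Answer: ICCHTCCHTC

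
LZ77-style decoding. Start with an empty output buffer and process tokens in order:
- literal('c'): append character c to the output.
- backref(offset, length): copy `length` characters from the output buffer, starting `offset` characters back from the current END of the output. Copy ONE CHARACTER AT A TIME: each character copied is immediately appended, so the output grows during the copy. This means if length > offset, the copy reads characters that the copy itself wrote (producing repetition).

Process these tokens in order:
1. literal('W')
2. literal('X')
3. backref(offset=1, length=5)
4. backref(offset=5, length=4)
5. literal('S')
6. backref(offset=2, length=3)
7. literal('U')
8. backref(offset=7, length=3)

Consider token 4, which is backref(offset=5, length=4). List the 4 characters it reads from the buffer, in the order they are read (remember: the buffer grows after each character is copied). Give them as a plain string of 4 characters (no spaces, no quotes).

Answer: XXXX

Derivation:
Token 1: literal('W'). Output: "W"
Token 2: literal('X'). Output: "WX"
Token 3: backref(off=1, len=5) (overlapping!). Copied 'XXXXX' from pos 1. Output: "WXXXXXX"
Token 4: backref(off=5, len=4). Buffer before: "WXXXXXX" (len 7)
  byte 1: read out[2]='X', append. Buffer now: "WXXXXXXX"
  byte 2: read out[3]='X', append. Buffer now: "WXXXXXXXX"
  byte 3: read out[4]='X', append. Buffer now: "WXXXXXXXXX"
  byte 4: read out[5]='X', append. Buffer now: "WXXXXXXXXXX"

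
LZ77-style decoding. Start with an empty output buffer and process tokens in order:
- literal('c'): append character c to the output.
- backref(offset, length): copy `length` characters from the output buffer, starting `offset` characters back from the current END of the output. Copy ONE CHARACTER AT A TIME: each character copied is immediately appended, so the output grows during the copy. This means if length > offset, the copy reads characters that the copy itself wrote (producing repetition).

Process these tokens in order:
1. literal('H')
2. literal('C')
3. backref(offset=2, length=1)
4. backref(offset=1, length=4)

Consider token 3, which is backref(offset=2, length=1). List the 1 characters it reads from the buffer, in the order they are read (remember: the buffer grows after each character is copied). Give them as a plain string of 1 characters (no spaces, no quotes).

Answer: H

Derivation:
Token 1: literal('H'). Output: "H"
Token 2: literal('C'). Output: "HC"
Token 3: backref(off=2, len=1). Buffer before: "HC" (len 2)
  byte 1: read out[0]='H', append. Buffer now: "HCH"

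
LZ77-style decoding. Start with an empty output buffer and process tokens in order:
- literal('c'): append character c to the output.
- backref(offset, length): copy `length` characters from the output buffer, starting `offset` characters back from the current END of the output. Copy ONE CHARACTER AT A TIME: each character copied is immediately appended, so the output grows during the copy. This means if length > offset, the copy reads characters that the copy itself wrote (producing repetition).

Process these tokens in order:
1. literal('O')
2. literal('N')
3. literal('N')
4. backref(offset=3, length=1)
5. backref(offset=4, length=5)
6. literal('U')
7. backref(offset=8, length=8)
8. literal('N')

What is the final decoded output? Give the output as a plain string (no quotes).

Token 1: literal('O'). Output: "O"
Token 2: literal('N'). Output: "ON"
Token 3: literal('N'). Output: "ONN"
Token 4: backref(off=3, len=1). Copied 'O' from pos 0. Output: "ONNO"
Token 5: backref(off=4, len=5) (overlapping!). Copied 'ONNOO' from pos 0. Output: "ONNOONNOO"
Token 6: literal('U'). Output: "ONNOONNOOU"
Token 7: backref(off=8, len=8). Copied 'NOONNOOU' from pos 2. Output: "ONNOONNOOUNOONNOOU"
Token 8: literal('N'). Output: "ONNOONNOOUNOONNOOUN"

Answer: ONNOONNOOUNOONNOOUN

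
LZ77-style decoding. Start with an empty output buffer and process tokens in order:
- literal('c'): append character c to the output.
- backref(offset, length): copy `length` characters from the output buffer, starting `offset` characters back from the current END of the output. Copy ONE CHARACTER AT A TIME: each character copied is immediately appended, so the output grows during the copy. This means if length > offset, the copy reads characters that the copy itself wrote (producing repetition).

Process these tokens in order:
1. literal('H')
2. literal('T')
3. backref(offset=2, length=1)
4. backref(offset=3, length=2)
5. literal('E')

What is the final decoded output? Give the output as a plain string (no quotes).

Token 1: literal('H'). Output: "H"
Token 2: literal('T'). Output: "HT"
Token 3: backref(off=2, len=1). Copied 'H' from pos 0. Output: "HTH"
Token 4: backref(off=3, len=2). Copied 'HT' from pos 0. Output: "HTHHT"
Token 5: literal('E'). Output: "HTHHTE"

Answer: HTHHTE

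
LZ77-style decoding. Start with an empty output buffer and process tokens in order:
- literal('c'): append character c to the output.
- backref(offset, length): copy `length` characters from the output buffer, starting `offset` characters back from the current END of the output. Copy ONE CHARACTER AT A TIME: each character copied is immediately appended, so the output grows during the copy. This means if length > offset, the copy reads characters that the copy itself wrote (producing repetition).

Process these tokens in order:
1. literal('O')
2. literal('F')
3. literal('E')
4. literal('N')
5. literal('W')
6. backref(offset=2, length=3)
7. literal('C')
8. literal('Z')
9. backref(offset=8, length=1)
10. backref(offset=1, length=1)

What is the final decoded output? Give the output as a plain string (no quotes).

Answer: OFENWNWNCZEE

Derivation:
Token 1: literal('O'). Output: "O"
Token 2: literal('F'). Output: "OF"
Token 3: literal('E'). Output: "OFE"
Token 4: literal('N'). Output: "OFEN"
Token 5: literal('W'). Output: "OFENW"
Token 6: backref(off=2, len=3) (overlapping!). Copied 'NWN' from pos 3. Output: "OFENWNWN"
Token 7: literal('C'). Output: "OFENWNWNC"
Token 8: literal('Z'). Output: "OFENWNWNCZ"
Token 9: backref(off=8, len=1). Copied 'E' from pos 2. Output: "OFENWNWNCZE"
Token 10: backref(off=1, len=1). Copied 'E' from pos 10. Output: "OFENWNWNCZEE"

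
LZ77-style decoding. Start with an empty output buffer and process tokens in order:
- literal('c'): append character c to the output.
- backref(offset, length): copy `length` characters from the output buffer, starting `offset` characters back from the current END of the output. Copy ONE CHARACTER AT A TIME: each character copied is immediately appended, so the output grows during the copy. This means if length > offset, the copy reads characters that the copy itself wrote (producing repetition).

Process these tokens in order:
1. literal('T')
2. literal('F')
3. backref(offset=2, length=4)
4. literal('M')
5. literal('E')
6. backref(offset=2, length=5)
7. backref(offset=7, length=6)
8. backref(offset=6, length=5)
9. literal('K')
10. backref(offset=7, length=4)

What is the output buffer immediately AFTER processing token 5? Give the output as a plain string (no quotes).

Answer: TFTFTFME

Derivation:
Token 1: literal('T'). Output: "T"
Token 2: literal('F'). Output: "TF"
Token 3: backref(off=2, len=4) (overlapping!). Copied 'TFTF' from pos 0. Output: "TFTFTF"
Token 4: literal('M'). Output: "TFTFTFM"
Token 5: literal('E'). Output: "TFTFTFME"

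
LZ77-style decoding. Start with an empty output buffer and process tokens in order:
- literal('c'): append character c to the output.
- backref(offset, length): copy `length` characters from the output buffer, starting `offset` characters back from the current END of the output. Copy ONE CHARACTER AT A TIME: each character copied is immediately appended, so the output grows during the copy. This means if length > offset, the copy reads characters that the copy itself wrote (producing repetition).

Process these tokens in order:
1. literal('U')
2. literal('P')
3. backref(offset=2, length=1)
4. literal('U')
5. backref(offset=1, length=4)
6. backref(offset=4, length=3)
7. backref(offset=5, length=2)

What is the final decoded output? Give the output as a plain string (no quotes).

Token 1: literal('U'). Output: "U"
Token 2: literal('P'). Output: "UP"
Token 3: backref(off=2, len=1). Copied 'U' from pos 0. Output: "UPU"
Token 4: literal('U'). Output: "UPUU"
Token 5: backref(off=1, len=4) (overlapping!). Copied 'UUUU' from pos 3. Output: "UPUUUUUU"
Token 6: backref(off=4, len=3). Copied 'UUU' from pos 4. Output: "UPUUUUUUUUU"
Token 7: backref(off=5, len=2). Copied 'UU' from pos 6. Output: "UPUUUUUUUUUUU"

Answer: UPUUUUUUUUUUU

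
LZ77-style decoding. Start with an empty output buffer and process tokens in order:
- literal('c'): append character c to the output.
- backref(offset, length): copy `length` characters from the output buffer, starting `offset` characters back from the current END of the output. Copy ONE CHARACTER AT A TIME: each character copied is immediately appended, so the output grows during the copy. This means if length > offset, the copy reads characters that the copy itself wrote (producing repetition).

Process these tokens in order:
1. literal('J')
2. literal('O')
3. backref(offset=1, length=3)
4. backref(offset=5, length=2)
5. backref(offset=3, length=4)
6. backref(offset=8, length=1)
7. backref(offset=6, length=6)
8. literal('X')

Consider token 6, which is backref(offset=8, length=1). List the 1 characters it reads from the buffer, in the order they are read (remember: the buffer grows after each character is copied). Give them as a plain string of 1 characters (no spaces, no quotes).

Token 1: literal('J'). Output: "J"
Token 2: literal('O'). Output: "JO"
Token 3: backref(off=1, len=3) (overlapping!). Copied 'OOO' from pos 1. Output: "JOOOO"
Token 4: backref(off=5, len=2). Copied 'JO' from pos 0. Output: "JOOOOJO"
Token 5: backref(off=3, len=4) (overlapping!). Copied 'OJOO' from pos 4. Output: "JOOOOJOOJOO"
Token 6: backref(off=8, len=1). Buffer before: "JOOOOJOOJOO" (len 11)
  byte 1: read out[3]='O', append. Buffer now: "JOOOOJOOJOOO"

Answer: O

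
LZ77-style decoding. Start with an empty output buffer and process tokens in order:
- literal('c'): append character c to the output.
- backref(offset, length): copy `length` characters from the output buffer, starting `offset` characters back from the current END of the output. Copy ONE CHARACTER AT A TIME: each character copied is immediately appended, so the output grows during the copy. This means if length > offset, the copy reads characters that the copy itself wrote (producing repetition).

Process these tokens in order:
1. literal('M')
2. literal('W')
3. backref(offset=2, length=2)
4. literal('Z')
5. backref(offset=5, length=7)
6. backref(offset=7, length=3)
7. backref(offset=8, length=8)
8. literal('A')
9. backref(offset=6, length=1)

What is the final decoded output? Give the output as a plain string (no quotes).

Token 1: literal('M'). Output: "M"
Token 2: literal('W'). Output: "MW"
Token 3: backref(off=2, len=2). Copied 'MW' from pos 0. Output: "MWMW"
Token 4: literal('Z'). Output: "MWMWZ"
Token 5: backref(off=5, len=7) (overlapping!). Copied 'MWMWZMW' from pos 0. Output: "MWMWZMWMWZMW"
Token 6: backref(off=7, len=3). Copied 'MWM' from pos 5. Output: "MWMWZMWMWZMWMWM"
Token 7: backref(off=8, len=8). Copied 'MWZMWMWM' from pos 7. Output: "MWMWZMWMWZMWMWMMWZMWMWM"
Token 8: literal('A'). Output: "MWMWZMWMWZMWMWMMWZMWMWMA"
Token 9: backref(off=6, len=1). Copied 'M' from pos 18. Output: "MWMWZMWMWZMWMWMMWZMWMWMAM"

Answer: MWMWZMWMWZMWMWMMWZMWMWMAM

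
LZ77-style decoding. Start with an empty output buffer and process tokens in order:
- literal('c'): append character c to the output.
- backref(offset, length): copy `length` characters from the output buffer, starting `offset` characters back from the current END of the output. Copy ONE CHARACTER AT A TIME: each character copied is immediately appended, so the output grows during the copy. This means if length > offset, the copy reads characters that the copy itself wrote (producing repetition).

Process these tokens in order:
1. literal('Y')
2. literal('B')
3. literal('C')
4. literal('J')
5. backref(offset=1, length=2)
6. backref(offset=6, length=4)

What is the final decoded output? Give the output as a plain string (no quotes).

Answer: YBCJJJYBCJ

Derivation:
Token 1: literal('Y'). Output: "Y"
Token 2: literal('B'). Output: "YB"
Token 3: literal('C'). Output: "YBC"
Token 4: literal('J'). Output: "YBCJ"
Token 5: backref(off=1, len=2) (overlapping!). Copied 'JJ' from pos 3. Output: "YBCJJJ"
Token 6: backref(off=6, len=4). Copied 'YBCJ' from pos 0. Output: "YBCJJJYBCJ"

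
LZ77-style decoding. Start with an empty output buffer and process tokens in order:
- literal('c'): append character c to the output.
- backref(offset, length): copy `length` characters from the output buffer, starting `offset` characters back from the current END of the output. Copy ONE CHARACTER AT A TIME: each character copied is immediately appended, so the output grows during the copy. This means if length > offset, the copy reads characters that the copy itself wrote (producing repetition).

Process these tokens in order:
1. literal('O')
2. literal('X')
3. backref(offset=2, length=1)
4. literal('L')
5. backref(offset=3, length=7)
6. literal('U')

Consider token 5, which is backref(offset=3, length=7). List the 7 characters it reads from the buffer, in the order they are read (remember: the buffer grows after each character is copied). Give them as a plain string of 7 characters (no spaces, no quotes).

Token 1: literal('O'). Output: "O"
Token 2: literal('X'). Output: "OX"
Token 3: backref(off=2, len=1). Copied 'O' from pos 0. Output: "OXO"
Token 4: literal('L'). Output: "OXOL"
Token 5: backref(off=3, len=7). Buffer before: "OXOL" (len 4)
  byte 1: read out[1]='X', append. Buffer now: "OXOLX"
  byte 2: read out[2]='O', append. Buffer now: "OXOLXO"
  byte 3: read out[3]='L', append. Buffer now: "OXOLXOL"
  byte 4: read out[4]='X', append. Buffer now: "OXOLXOLX"
  byte 5: read out[5]='O', append. Buffer now: "OXOLXOLXO"
  byte 6: read out[6]='L', append. Buffer now: "OXOLXOLXOL"
  byte 7: read out[7]='X', append. Buffer now: "OXOLXOLXOLX"

Answer: XOLXOLX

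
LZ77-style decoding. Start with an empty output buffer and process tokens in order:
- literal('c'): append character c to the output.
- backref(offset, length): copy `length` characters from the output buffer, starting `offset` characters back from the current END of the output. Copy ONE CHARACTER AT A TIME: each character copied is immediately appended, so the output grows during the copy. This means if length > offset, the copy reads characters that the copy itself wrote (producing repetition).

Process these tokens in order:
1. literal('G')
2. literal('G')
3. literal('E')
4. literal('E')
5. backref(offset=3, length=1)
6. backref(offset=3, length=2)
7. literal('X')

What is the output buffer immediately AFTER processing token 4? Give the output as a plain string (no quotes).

Answer: GGEE

Derivation:
Token 1: literal('G'). Output: "G"
Token 2: literal('G'). Output: "GG"
Token 3: literal('E'). Output: "GGE"
Token 4: literal('E'). Output: "GGEE"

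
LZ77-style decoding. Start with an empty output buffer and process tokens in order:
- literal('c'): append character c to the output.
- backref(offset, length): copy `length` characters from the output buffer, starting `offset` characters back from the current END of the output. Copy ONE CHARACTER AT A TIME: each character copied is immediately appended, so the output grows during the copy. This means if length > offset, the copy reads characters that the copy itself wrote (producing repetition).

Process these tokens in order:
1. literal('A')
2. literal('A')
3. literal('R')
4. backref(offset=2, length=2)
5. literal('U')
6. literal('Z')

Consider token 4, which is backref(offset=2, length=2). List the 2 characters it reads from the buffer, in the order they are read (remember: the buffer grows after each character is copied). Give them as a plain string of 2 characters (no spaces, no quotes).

Token 1: literal('A'). Output: "A"
Token 2: literal('A'). Output: "AA"
Token 3: literal('R'). Output: "AAR"
Token 4: backref(off=2, len=2). Buffer before: "AAR" (len 3)
  byte 1: read out[1]='A', append. Buffer now: "AARA"
  byte 2: read out[2]='R', append. Buffer now: "AARAR"

Answer: AR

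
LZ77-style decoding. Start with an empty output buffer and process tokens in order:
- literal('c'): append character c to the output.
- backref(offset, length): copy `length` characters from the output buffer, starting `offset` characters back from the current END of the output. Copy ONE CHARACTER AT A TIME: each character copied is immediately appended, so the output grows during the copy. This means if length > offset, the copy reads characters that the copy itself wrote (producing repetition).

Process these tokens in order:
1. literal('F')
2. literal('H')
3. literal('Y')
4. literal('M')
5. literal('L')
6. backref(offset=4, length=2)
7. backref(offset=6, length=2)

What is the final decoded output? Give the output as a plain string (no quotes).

Token 1: literal('F'). Output: "F"
Token 2: literal('H'). Output: "FH"
Token 3: literal('Y'). Output: "FHY"
Token 4: literal('M'). Output: "FHYM"
Token 5: literal('L'). Output: "FHYML"
Token 6: backref(off=4, len=2). Copied 'HY' from pos 1. Output: "FHYMLHY"
Token 7: backref(off=6, len=2). Copied 'HY' from pos 1. Output: "FHYMLHYHY"

Answer: FHYMLHYHY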